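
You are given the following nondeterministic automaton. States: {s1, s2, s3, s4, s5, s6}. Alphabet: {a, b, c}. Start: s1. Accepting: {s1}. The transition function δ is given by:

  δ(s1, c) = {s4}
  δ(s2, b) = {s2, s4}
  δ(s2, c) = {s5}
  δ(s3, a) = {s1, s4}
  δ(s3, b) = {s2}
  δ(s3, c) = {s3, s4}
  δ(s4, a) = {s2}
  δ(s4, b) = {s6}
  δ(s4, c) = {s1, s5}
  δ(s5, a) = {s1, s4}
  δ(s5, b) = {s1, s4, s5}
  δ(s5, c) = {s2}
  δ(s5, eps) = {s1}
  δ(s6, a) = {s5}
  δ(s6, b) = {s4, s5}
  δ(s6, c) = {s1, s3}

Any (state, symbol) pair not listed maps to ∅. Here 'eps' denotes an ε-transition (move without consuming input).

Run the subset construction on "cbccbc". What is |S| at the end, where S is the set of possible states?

3

Start in {s1}.
Read 'c': s1→{s4}; now {s4}.
Read 'b': s4→{s6}; now {s6}.
Read 'c': s6→{s1, s3}; now {s1, s3}.
Read 'c': s1→{s4}, s3→{s3, s4}; now {s3, s4}.
Read 'b': s3→{s2}, s4→{s6}; now {s2, s6}.
Read 'c': s2→{s5}, s6→{s1, s3}; now {s1, s3, s5}.
That set has 3 states.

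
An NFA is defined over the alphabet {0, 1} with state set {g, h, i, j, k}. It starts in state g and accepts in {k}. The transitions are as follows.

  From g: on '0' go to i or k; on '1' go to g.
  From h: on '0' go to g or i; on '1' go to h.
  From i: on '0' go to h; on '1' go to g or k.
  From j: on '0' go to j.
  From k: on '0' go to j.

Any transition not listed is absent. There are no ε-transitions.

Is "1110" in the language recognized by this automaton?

Yes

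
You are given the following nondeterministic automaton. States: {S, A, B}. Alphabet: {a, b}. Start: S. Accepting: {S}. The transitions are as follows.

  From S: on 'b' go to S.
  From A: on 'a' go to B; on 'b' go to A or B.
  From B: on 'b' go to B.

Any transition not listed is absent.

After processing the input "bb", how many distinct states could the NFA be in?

1

Start in {S}.
Read 'b': S→{S}; now {S}.
Read 'b': S→{S}; now {S}.
That set has 1 state.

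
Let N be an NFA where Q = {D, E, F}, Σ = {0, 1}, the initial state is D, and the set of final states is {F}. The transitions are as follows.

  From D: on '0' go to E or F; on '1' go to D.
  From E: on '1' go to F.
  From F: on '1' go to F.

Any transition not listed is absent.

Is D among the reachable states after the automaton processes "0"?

Start in {D}.
Read '0': {D} → {E, F}.
State D is not in {E, F}.

No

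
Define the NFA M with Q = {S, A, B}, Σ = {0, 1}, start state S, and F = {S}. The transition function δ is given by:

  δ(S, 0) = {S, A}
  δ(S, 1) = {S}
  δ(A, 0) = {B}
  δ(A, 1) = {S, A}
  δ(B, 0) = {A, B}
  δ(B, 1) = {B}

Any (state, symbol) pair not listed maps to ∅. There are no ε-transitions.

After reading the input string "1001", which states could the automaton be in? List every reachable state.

{S, A, B}

Start in {S}.
Read '1': S→{S}; now {S}.
Read '0': S→{S, A}; now {S, A}.
Read '0': S→{S, A}, A→{B}; now {S, A, B}.
Read '1': S→{S}, A→{S, A}, B→{B}; now {S, A, B}.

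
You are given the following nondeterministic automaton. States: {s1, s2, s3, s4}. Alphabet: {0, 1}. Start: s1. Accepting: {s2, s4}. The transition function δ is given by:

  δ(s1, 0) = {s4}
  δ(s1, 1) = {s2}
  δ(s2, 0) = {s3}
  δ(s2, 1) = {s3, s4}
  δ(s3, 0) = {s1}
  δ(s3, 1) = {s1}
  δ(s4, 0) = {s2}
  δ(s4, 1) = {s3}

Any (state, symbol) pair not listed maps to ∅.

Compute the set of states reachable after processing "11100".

{s2, s4}

Start in {s1}.
Read '1': s1→{s2}; now {s2}.
Read '1': s2→{s3, s4}; now {s3, s4}.
Read '1': s3→{s1}, s4→{s3}; now {s1, s3}.
Read '0': s1→{s4}, s3→{s1}; now {s1, s4}.
Read '0': s1→{s4}, s4→{s2}; now {s2, s4}.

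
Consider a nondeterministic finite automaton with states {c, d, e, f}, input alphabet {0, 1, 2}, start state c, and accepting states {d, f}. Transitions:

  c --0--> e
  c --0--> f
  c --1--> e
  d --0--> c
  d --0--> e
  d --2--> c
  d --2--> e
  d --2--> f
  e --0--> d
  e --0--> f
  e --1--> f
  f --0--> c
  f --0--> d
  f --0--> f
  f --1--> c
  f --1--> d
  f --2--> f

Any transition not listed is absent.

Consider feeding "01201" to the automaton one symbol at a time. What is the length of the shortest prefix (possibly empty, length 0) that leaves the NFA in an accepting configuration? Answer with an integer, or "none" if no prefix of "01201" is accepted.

1

Start in {c}.
Read '0': {c} → {e, f}.
None of the earlier sets intersect F, but {e, f} does.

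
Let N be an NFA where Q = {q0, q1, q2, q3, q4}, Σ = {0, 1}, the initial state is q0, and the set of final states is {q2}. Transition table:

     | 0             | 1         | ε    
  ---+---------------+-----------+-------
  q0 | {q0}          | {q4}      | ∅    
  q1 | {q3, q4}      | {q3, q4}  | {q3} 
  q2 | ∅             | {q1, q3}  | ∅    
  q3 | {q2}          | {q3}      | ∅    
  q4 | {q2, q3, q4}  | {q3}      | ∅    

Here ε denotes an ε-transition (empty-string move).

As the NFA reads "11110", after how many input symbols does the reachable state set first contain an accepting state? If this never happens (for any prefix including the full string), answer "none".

5

Start in {q0}.
Read '1': {q0} → {q4}.
Read '1': {q4} → {q3}.
Read '1': {q3} → {q3}.
Read '1': {q3} → {q3}.
Read '0': {q3} → {q2}.
None of the earlier sets intersect F, but {q2} does.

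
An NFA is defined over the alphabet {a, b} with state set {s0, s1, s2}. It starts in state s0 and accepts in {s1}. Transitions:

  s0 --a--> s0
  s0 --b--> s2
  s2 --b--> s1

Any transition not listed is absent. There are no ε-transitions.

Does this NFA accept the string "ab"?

Start in {s0}.
Read 'a': {s0} → {s0}.
Read 'b': {s0} → {s2}.
The final set {s2} contains no accepting state.

No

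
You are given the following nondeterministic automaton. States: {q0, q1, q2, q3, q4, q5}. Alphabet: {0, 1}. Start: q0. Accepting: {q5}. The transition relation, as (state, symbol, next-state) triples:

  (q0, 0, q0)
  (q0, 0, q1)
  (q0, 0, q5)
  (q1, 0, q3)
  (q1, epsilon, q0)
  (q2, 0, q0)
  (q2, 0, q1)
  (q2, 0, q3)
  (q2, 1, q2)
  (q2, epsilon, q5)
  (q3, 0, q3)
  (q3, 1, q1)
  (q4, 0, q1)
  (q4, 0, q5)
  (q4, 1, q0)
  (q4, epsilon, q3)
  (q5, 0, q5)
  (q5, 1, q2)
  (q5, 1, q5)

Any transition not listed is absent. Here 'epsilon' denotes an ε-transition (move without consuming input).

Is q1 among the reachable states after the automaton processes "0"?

Yes

Start in {q0}.
Read '0': q0→{q0, q1, q5}; now {q0, q1, q5}.
State q1 is in {q0, q1, q5}.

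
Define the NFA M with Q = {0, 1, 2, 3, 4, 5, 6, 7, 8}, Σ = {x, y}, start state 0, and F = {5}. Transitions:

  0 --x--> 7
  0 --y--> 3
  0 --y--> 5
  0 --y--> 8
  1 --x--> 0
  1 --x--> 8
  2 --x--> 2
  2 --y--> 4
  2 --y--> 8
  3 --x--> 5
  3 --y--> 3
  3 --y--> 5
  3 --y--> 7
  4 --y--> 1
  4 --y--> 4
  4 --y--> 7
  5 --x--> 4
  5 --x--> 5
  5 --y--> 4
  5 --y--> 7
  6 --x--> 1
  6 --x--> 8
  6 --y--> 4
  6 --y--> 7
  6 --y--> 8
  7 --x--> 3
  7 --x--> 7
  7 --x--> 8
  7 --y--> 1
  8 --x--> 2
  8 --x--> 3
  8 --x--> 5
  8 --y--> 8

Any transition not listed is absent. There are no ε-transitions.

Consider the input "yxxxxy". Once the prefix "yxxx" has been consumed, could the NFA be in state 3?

No

Start in {0}.
Read 'y': {0} → {3, 5, 8}.
Read 'x': {3, 5, 8} → {2, 3, 4, 5}.
Read 'x': {2, 3, 4, 5} → {2, 4, 5}.
Read 'x': {2, 4, 5} → {2, 4, 5}.
State 3 is not in {2, 4, 5}.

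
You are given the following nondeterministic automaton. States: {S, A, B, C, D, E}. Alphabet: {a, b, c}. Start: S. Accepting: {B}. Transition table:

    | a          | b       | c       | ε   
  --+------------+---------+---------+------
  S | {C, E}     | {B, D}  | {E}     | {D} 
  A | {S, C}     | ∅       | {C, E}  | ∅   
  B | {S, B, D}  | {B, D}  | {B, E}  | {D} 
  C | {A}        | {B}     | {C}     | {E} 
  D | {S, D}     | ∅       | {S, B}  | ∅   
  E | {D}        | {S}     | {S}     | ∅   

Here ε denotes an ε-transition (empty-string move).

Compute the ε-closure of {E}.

{E}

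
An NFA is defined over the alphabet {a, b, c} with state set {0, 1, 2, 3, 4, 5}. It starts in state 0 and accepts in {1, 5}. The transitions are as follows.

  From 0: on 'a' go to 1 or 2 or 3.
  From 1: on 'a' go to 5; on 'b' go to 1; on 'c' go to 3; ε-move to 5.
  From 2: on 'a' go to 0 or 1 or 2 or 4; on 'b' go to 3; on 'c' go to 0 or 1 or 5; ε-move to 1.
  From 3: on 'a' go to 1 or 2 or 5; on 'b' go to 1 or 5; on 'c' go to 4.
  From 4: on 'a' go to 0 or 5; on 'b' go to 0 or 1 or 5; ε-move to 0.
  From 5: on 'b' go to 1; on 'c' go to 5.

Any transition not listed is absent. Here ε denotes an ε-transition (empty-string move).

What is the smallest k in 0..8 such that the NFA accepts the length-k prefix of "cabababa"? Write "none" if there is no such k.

none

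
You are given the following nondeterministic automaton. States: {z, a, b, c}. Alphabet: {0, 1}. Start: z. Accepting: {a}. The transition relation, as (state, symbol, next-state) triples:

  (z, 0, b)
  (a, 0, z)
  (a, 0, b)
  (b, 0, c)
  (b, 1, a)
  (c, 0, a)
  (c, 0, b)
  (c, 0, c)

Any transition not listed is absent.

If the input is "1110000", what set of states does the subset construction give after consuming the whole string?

∅

Start in {z}.
Read '1': z→∅; now ∅.
The set is empty and remains empty for the remaining 6 symbols.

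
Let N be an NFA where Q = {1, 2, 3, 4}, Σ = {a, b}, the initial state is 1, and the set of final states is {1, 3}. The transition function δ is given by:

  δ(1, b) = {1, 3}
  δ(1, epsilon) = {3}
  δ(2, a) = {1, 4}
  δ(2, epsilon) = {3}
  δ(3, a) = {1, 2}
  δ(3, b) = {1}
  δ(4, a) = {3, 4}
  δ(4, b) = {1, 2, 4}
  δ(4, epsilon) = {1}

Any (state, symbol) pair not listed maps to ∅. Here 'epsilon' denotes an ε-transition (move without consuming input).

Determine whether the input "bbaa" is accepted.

Start: ε-closure({1}) = {1, 3}.
Read 'b': {1, 3} → {1, 3}.
Read 'b': {1, 3} → {1, 3}.
Read 'a': {1, 3} → {1, 2, 3}.
Read 'a': {1, 2, 3} → {1, 2, 3, 4}.
The final set {1, 2, 3, 4} contains the accepting states 1, 3.

Yes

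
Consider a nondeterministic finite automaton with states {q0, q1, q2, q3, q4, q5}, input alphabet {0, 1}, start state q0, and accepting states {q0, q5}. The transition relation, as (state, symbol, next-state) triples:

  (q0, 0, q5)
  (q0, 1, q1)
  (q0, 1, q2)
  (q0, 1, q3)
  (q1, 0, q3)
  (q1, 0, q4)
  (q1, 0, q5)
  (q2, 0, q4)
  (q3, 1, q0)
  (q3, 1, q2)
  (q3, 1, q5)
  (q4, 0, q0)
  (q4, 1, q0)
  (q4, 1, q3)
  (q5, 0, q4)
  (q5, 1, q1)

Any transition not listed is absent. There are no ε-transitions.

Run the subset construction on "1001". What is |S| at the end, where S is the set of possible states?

Start in {q0}.
Read '1': q0→{q1, q2, q3}; now {q1, q2, q3}.
Read '0': q1→{q3, q4, q5}, q2→{q4}, q3→∅; now {q3, q4, q5}.
Read '0': q3→∅, q4→{q0}, q5→{q4}; now {q0, q4}.
Read '1': q0→{q1, q2, q3}, q4→{q0, q3}; now {q0, q1, q2, q3}.
That set has 4 states.

4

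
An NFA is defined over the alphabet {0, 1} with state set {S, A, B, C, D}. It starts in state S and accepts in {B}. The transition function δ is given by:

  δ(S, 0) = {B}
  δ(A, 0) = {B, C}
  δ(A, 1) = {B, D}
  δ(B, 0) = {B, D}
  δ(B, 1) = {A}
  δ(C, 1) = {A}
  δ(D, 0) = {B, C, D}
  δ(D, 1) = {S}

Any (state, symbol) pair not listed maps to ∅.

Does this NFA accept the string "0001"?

Start in {S}.
Read '0': {S} → {B}.
Read '0': {B} → {B, D}.
Read '0': {B, D} → {B, C, D}.
Read '1': {B, C, D} → {S, A}.
The final set {S, A} contains no accepting state.

No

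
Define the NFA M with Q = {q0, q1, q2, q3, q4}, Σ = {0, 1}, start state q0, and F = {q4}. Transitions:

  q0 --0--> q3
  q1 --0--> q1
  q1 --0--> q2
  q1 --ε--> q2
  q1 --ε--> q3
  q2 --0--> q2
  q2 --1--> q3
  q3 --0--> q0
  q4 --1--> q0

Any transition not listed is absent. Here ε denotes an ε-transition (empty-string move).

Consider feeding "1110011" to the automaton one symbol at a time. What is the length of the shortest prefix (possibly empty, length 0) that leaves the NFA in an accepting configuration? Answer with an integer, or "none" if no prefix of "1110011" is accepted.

none

Start in {q0}.
Read '1': q0→∅; now ∅.
The set is empty and remains empty for the remaining 6 symbols.
No reachable set along the way intersects F.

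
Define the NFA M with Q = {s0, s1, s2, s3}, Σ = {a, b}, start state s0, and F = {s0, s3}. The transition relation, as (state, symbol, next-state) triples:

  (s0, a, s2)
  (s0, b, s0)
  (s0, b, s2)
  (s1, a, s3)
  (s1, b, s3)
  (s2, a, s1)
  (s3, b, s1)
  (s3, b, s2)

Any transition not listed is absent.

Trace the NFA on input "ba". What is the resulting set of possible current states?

{s1, s2}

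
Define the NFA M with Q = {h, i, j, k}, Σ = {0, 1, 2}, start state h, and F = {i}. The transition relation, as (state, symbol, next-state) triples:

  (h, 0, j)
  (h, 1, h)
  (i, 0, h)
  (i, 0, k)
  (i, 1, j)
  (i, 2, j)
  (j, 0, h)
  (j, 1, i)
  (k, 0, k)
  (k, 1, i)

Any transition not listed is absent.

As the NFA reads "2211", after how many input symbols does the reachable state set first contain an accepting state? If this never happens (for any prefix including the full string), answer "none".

none

Start in {h}.
Read '2': h→∅; now ∅.
The set is empty and remains empty for the remaining 3 symbols.
No reachable set along the way intersects F.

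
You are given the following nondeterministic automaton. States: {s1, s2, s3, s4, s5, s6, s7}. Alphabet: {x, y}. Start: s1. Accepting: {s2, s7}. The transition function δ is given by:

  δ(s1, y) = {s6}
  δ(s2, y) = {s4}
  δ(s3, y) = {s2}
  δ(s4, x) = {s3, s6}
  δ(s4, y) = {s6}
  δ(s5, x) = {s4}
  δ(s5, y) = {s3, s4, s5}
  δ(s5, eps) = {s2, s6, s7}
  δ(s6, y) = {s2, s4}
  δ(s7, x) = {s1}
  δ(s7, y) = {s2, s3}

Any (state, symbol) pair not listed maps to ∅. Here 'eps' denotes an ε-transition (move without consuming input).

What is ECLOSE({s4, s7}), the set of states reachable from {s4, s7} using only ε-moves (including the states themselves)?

Begin with {s4, s7}.
No ε-moves leave this set, so the closure equals the set itself.

{s4, s7}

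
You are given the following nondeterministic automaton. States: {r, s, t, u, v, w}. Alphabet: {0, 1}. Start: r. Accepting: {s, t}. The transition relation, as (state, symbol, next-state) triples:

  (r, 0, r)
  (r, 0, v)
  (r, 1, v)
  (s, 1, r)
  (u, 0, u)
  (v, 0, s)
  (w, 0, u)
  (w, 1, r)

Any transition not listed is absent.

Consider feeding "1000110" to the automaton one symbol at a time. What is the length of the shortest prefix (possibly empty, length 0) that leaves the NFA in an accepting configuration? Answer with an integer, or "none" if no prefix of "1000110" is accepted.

Start in {r}.
Read '1': r→{v}; now {v}.
Read '0': v→{s}; now {s}.
None of the earlier sets intersect F, but {s} does.

2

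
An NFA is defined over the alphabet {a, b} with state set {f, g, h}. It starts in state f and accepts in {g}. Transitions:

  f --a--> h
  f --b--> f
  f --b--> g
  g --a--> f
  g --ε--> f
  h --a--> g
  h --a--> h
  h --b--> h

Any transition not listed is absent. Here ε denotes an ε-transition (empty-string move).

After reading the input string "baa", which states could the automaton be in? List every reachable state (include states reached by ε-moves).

{f, g, h}

Start in {f}.
Read 'b': f→{f, g}; now {f, g}.
Read 'a': f→{h}, g→{f}; now {f, h}.
Read 'a': f→{h}, h→{g, h}; union {g, h}; ε-closure = {f, g, h}.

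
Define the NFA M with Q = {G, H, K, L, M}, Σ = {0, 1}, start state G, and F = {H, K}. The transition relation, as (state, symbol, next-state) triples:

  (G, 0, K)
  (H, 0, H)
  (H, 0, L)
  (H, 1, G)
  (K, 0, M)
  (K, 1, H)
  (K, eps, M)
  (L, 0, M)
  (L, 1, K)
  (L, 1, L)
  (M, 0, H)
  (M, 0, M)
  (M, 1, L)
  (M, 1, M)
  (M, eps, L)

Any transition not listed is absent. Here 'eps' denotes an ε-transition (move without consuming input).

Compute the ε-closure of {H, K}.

{H, K, L, M}

Begin with {H, K}.
ε-move K → M; add M.
ε-move M → L; add L.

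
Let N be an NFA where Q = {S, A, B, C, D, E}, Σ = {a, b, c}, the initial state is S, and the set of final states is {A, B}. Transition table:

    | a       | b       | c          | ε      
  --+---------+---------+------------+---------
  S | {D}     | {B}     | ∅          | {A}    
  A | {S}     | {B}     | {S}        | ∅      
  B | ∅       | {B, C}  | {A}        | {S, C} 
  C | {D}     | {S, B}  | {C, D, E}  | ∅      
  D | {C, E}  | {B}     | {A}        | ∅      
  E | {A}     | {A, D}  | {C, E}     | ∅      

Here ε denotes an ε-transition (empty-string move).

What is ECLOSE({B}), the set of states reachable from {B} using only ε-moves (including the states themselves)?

Begin with {B}.
ε-move B → S; add S.
ε-move B → C; add C.
ε-move S → A; add A.

{S, A, B, C}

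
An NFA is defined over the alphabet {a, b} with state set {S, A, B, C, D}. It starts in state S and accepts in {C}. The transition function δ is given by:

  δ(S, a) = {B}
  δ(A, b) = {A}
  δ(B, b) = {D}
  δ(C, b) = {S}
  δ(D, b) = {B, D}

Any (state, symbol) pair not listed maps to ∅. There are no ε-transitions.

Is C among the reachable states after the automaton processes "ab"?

No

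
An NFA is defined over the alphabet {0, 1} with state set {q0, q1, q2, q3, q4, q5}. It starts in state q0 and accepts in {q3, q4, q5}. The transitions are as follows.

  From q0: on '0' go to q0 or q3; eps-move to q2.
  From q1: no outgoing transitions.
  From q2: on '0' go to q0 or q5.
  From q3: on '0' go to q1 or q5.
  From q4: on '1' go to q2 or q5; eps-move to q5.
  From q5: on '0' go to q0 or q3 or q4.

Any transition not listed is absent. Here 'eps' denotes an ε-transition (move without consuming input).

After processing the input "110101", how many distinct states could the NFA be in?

Start: ε-closure({q0}) = {q0, q2}.
Read '1': q0→∅, q2→∅; now ∅.
The set is empty and remains empty for the remaining 5 symbols.
That set has 0 states.

0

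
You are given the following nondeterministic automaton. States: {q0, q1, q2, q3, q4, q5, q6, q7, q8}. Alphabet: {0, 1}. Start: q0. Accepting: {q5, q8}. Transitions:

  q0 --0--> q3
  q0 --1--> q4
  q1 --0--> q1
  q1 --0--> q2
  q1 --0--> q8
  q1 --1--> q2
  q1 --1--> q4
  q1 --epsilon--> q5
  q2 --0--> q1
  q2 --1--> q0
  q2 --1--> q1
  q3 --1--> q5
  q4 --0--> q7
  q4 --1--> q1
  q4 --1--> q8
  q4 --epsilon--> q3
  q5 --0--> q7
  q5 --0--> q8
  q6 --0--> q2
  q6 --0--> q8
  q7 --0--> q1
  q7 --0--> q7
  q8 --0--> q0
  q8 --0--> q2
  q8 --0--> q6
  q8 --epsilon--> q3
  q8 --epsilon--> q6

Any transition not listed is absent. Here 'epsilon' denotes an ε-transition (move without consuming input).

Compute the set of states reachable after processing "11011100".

{q0, q1, q2, q3, q5, q6, q7, q8}

Start in {q0}.
Read '1': {q0} → {q3, q4}.
Read '1': {q3, q4} → {q1, q3, q5, q6, q8}.
Read '0': {q1, q3, q5, q6, q8} → {q0, q1, q2, q3, q5, q6, q7, q8}.
Read '1': {q0, q1, q2, q3, q5, q6, q7, q8} → {q0, q1, q2, q3, q4, q5}.
Read '1': {q0, q1, q2, q3, q4, q5} → {q0, q1, q2, q3, q4, q5, q6, q8}.
Read '1': {q0, q1, q2, q3, q4, q5, q6, q8} → {q0, q1, q2, q3, q4, q5, q6, q8}.
Read '0': {q0, q1, q2, q3, q4, q5, q6, q8} → {q0, q1, q2, q3, q5, q6, q7, q8}.
Read '0': {q0, q1, q2, q3, q5, q6, q7, q8} → {q0, q1, q2, q3, q5, q6, q7, q8}.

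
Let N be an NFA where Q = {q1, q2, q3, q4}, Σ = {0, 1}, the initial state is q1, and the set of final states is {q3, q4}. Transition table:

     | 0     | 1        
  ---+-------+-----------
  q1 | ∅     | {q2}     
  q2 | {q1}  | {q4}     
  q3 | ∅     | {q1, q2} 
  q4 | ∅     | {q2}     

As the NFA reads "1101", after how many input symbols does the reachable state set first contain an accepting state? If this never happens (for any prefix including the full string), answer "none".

2

Start in {q1}.
Read '1': q1→{q2}; now {q2}.
Read '1': q2→{q4}; now {q4}.
None of the earlier sets intersect F, but {q4} does.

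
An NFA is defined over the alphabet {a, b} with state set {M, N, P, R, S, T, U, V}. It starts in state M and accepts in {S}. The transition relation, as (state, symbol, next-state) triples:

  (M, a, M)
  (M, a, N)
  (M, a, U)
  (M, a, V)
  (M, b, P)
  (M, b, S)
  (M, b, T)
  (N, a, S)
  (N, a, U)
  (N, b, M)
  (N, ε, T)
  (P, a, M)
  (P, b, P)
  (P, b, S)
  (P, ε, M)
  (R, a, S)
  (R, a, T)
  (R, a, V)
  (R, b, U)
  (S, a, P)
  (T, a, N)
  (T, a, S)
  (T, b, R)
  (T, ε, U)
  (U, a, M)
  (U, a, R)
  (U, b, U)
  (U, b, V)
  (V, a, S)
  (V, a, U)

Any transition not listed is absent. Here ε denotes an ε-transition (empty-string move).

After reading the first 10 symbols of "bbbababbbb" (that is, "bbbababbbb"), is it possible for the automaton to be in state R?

Start in {M}.
Read 'b': {M} → {M, P, S, T, U}.
Read 'b': {M, P, S, T, U} → {M, P, R, S, T, U, V}.
Read 'b': {M, P, R, S, T, U, V} → {M, P, R, S, T, U, V}.
Read 'a': {M, P, R, S, T, U, V} → {M, N, P, R, S, T, U, V}.
Read 'b': {M, N, P, R, S, T, U, V} → {M, P, R, S, T, U, V}.
Read 'a': {M, P, R, S, T, U, V} → {M, N, P, R, S, T, U, V}.
Read 'b': {M, N, P, R, S, T, U, V} → {M, P, R, S, T, U, V}.
Read 'b': {M, P, R, S, T, U, V} → {M, P, R, S, T, U, V}.
Read 'b': {M, P, R, S, T, U, V} → {M, P, R, S, T, U, V}.
Read 'b': {M, P, R, S, T, U, V} → {M, P, R, S, T, U, V}.
State R is in {M, P, R, S, T, U, V}.

Yes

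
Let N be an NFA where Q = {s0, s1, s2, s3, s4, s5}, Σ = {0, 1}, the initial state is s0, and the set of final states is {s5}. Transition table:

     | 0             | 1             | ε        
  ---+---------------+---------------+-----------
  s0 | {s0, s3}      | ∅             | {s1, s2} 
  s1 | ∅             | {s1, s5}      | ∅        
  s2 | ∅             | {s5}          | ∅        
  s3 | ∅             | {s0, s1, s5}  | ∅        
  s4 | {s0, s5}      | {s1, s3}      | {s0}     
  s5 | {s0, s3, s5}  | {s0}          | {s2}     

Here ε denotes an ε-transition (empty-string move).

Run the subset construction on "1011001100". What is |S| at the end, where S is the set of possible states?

Start: ε-closure({s0}) = {s0, s1, s2}.
Read '1': {s0, s1, s2} → {s1, s2, s5}.
Read '0': {s1, s2, s5} → {s0, s1, s2, s3, s5}.
Read '1': {s0, s1, s2, s3, s5} → {s0, s1, s2, s5}.
Read '1': {s0, s1, s2, s5} → {s0, s1, s2, s5}.
Read '0': {s0, s1, s2, s5} → {s0, s1, s2, s3, s5}.
Read '0': {s0, s1, s2, s3, s5} → {s0, s1, s2, s3, s5}.
Read '1': {s0, s1, s2, s3, s5} → {s0, s1, s2, s5}.
Read '1': {s0, s1, s2, s5} → {s0, s1, s2, s5}.
Read '0': {s0, s1, s2, s5} → {s0, s1, s2, s3, s5}.
Read '0': {s0, s1, s2, s3, s5} → {s0, s1, s2, s3, s5}.
That set has 5 states.

5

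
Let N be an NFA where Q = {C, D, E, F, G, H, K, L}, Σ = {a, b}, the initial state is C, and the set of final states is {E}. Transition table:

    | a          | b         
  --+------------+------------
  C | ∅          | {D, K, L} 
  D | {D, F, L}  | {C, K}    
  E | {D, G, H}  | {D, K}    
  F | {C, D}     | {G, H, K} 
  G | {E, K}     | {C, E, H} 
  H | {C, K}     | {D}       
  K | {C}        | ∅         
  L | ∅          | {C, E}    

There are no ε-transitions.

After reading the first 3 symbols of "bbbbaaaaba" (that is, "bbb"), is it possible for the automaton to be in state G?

No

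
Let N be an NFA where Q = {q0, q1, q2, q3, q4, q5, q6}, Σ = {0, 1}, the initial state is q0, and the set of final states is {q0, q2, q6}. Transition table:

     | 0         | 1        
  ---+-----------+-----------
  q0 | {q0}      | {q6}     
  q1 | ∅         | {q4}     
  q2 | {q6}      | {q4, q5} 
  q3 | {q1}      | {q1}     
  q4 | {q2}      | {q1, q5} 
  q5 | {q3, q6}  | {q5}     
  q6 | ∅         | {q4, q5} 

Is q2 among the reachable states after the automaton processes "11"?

No

Start in {q0}.
Read '1': q0→{q6}; now {q6}.
Read '1': q6→{q4, q5}; now {q4, q5}.
State q2 is not in {q4, q5}.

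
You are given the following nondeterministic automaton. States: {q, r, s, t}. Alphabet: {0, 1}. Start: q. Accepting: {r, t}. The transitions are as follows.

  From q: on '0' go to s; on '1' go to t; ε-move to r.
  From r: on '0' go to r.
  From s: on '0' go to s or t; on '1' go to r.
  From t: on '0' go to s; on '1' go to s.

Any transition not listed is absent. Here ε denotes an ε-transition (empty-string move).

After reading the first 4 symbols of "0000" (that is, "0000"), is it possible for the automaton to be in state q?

Start: ε-closure({q}) = {q, r}.
Read '0': {q, r} → {r, s}.
Read '0': {r, s} → {r, s, t}.
Read '0': {r, s, t} → {r, s, t}.
Read '0': {r, s, t} → {r, s, t}.
State q is not in {r, s, t}.

No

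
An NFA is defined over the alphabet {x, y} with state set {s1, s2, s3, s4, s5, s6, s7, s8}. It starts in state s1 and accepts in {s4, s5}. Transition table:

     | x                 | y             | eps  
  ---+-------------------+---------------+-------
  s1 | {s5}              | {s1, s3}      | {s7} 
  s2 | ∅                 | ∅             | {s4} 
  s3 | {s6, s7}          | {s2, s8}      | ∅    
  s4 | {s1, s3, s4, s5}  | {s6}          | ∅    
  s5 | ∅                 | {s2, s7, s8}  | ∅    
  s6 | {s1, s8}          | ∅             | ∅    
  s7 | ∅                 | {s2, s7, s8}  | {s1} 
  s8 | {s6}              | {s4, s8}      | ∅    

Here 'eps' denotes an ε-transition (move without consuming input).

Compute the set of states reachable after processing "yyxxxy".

Start: ε-closure({s1}) = {s1, s7}.
Read 'y': s1→{s1, s3}, s7→{s2, s7, s8}; union {s1, s2, s3, s7, s8}; ε-closure = {s1, s2, s3, s4, s7, s8}.
Read 'y': s1→{s1, s3}, s2→∅, s3→{s2, s8}, s4→{s6}, s7→{s2, s7, s8}, s8→{s4, s8}; now {s1, s2, s3, s4, s6, s7, s8}.
Read 'x': s1→{s5}, s2→∅, s3→{s6, s7}, s4→{s1, s3, s4, s5}, s6→{s1, s8}, s7→∅, s8→{s6}; now {s1, s3, s4, s5, s6, s7, s8}.
Read 'x': s1→{s5}, s3→{s6, s7}, s4→{s1, s3, s4, s5}, s5→∅, s6→{s1, s8}, s7→∅, s8→{s6}; now {s1, s3, s4, s5, s6, s7, s8}.
Read 'x': s1→{s5}, s3→{s6, s7}, s4→{s1, s3, s4, s5}, s5→∅, s6→{s1, s8}, s7→∅, s8→{s6}; now {s1, s3, s4, s5, s6, s7, s8}.
Read 'y': s1→{s1, s3}, s3→{s2, s8}, s4→{s6}, s5→{s2, s7, s8}, s6→∅, s7→{s2, s7, s8}, s8→{s4, s8}; now {s1, s2, s3, s4, s6, s7, s8}.

{s1, s2, s3, s4, s6, s7, s8}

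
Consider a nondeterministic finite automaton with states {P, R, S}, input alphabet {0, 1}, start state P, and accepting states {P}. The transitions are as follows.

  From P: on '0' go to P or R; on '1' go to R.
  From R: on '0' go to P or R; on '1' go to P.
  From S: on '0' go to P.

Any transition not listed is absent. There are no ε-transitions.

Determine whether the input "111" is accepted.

No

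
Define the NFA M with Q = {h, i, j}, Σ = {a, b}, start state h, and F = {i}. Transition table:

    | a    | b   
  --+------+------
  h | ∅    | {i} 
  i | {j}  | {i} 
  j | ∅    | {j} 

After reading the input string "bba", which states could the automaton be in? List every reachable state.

Start in {h}.
Read 'b': h→{i}; now {i}.
Read 'b': i→{i}; now {i}.
Read 'a': i→{j}; now {j}.

{j}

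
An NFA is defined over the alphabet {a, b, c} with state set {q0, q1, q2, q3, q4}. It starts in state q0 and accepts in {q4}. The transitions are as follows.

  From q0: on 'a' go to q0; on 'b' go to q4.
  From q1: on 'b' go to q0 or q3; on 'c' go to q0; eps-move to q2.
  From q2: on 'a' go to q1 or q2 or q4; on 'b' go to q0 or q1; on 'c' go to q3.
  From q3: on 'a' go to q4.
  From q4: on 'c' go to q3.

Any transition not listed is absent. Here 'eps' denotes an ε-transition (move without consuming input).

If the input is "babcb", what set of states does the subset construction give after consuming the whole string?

Start in {q0}.
Read 'b': {q0} → {q4}.
Read 'a': {q4} → ∅.
The set is empty and remains empty for the remaining 3 symbols.

∅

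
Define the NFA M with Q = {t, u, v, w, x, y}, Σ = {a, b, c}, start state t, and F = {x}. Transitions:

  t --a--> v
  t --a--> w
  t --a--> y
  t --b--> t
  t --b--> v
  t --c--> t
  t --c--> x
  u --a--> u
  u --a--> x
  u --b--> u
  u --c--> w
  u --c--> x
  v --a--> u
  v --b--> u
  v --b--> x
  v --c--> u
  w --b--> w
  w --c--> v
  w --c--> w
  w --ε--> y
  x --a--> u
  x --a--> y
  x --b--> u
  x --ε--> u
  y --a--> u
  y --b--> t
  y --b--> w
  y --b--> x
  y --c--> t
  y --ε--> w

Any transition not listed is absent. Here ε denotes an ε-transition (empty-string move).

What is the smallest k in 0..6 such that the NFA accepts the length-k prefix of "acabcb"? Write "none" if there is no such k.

Start in {t}.
Read 'a': {t} → {v, w, y}.
Read 'c': {v, w, y} → {t, u, v, w, y}.
Read 'a': {t, u, v, w, y} → {u, v, w, x, y}.
None of the earlier sets intersect F, but {u, v, w, x, y} does.

3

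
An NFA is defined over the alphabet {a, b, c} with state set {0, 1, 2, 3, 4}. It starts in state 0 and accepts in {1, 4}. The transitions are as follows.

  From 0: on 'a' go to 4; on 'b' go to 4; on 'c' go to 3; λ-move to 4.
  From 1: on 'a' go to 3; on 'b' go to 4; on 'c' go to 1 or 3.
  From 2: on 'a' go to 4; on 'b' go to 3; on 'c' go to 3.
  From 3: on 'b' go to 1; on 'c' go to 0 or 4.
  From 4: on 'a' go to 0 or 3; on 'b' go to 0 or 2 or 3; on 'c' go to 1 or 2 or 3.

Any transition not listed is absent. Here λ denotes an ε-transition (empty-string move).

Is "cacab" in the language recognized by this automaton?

Start: ε-closure({0}) = {0, 4}.
Read 'c': 0→{3}, 4→{1, 2, 3}; now {1, 2, 3}.
Read 'a': 1→{3}, 2→{4}, 3→∅; now {3, 4}.
Read 'c': 3→{0, 4}, 4→{1, 2, 3}; now {0, 1, 2, 3, 4}.
Read 'a': 0→{4}, 1→{3}, 2→{4}, 3→∅, 4→{0, 3}; now {0, 3, 4}.
Read 'b': 0→{4}, 3→{1}, 4→{0, 2, 3}; now {0, 1, 2, 3, 4}.
The final set {0, 1, 2, 3, 4} contains the accepting states 1, 4.

Yes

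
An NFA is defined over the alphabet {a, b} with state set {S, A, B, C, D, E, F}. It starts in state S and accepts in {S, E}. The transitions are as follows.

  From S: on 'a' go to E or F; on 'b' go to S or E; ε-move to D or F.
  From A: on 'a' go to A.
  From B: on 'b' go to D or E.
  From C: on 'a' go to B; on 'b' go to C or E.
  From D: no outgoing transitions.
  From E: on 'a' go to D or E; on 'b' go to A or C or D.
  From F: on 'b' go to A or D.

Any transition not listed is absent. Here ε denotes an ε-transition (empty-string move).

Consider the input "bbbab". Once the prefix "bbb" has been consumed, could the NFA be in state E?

Yes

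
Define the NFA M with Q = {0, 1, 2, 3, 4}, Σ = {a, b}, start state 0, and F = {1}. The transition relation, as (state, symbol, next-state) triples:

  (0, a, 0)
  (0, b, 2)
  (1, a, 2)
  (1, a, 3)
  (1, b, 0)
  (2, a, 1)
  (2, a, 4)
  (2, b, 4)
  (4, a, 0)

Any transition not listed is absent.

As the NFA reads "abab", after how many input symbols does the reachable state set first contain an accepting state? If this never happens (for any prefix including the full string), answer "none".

3

Start in {0}.
Read 'a': 0→{0}; now {0}.
Read 'b': 0→{2}; now {2}.
Read 'a': 2→{1, 4}; now {1, 4}.
None of the earlier sets intersect F, but {1, 4} does.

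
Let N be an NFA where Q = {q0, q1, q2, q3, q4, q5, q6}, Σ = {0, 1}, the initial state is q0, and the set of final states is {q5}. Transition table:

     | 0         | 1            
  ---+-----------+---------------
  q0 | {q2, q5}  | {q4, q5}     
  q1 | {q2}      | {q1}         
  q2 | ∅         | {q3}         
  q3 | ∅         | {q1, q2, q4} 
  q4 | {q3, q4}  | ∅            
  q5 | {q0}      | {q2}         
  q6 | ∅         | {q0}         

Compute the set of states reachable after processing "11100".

Start in {q0}.
Read '1': {q0} → {q4, q5}.
Read '1': {q4, q5} → {q2}.
Read '1': {q2} → {q3}.
Read '0': {q3} → ∅.
The set is empty and remains empty for the remaining 1 symbol.

∅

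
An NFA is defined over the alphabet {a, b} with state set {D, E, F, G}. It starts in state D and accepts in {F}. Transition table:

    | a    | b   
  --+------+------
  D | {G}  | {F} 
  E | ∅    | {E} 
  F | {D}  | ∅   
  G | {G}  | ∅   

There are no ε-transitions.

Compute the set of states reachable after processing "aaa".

Start in {D}.
Read 'a': {D} → {G}.
Read 'a': {G} → {G}.
Read 'a': {G} → {G}.

{G}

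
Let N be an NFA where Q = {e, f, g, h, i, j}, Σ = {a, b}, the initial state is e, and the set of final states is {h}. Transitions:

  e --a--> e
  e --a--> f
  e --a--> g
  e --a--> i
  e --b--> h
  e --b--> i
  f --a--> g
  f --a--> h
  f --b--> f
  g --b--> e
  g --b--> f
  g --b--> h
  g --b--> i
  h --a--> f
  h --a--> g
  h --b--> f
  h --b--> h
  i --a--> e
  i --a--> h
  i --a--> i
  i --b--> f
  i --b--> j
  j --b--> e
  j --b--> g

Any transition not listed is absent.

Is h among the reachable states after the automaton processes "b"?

Yes

Start in {e}.
Read 'b': e→{h, i}; now {h, i}.
State h is in {h, i}.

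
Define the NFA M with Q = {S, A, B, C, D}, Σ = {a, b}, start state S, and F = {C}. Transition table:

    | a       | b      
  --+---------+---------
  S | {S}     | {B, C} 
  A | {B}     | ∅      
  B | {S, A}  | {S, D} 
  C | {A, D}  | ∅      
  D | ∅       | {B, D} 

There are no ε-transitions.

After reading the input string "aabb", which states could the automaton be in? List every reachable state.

{S, D}

Start in {S}.
Read 'a': S→{S}; now {S}.
Read 'a': S→{S}; now {S}.
Read 'b': S→{B, C}; now {B, C}.
Read 'b': B→{S, D}, C→∅; now {S, D}.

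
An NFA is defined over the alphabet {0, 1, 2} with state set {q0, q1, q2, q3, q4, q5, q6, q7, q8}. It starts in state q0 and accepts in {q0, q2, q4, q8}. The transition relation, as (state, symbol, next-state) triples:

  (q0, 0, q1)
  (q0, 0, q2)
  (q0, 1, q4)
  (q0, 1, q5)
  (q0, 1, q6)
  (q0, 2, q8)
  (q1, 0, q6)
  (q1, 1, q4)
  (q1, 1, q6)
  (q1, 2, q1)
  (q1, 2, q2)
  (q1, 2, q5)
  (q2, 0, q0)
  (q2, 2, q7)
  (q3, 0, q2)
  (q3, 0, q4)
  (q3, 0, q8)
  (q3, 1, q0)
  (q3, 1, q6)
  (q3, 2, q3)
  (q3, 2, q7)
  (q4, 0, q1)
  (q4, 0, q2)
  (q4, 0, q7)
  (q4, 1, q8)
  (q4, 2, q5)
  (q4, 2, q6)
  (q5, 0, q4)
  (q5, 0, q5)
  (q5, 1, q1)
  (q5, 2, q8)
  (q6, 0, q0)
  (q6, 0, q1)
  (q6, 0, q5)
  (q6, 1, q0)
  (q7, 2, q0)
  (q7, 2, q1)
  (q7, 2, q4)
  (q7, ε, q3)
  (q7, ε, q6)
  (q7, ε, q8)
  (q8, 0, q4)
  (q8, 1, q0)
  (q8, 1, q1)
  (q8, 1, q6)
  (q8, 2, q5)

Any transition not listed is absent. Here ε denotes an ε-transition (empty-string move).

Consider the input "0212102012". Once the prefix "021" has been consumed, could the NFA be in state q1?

Start in {q0}.
Read '0': q0→{q1, q2}; now {q1, q2}.
Read '2': q1→{q1, q2, q5}, q2→{q7}; union {q1, q2, q5, q7}; ε-closure = {q1, q2, q3, q5, q6, q7, q8}.
Read '1': q1→{q4, q6}, q2→∅, q3→{q0, q6}, q5→{q1}, q6→{q0}, q7→∅, q8→{q0, q1, q6}; now {q0, q1, q4, q6}.
State q1 is in {q0, q1, q4, q6}.

Yes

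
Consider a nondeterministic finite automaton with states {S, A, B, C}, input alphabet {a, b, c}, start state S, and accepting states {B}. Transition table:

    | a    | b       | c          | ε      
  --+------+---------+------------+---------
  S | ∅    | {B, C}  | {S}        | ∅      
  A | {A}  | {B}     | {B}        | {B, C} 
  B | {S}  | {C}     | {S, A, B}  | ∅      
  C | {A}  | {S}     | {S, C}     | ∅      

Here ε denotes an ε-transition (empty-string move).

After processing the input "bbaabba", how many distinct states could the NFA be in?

4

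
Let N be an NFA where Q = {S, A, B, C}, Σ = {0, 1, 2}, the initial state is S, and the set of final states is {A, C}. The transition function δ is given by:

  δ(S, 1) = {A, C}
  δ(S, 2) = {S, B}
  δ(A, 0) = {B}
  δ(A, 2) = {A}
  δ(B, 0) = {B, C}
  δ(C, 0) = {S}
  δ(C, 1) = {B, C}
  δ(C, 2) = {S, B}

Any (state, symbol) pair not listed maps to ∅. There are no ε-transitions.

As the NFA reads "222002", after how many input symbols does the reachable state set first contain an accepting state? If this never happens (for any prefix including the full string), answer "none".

4

Start in {S}.
Read '2': S→{S, B}; now {S, B}.
Read '2': S→{S, B}, B→∅; now {S, B}.
Read '2': S→{S, B}, B→∅; now {S, B}.
Read '0': S→∅, B→{B, C}; now {B, C}.
None of the earlier sets intersect F, but {B, C} does.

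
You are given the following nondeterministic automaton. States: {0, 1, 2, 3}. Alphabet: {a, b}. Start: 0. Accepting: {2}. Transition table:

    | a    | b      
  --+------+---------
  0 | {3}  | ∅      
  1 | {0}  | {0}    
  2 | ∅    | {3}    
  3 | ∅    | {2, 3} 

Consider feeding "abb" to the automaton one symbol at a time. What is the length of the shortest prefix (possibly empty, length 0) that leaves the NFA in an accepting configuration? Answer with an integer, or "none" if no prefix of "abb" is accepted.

Start in {0}.
Read 'a': 0→{3}; now {3}.
Read 'b': 3→{2, 3}; now {2, 3}.
None of the earlier sets intersect F, but {2, 3} does.

2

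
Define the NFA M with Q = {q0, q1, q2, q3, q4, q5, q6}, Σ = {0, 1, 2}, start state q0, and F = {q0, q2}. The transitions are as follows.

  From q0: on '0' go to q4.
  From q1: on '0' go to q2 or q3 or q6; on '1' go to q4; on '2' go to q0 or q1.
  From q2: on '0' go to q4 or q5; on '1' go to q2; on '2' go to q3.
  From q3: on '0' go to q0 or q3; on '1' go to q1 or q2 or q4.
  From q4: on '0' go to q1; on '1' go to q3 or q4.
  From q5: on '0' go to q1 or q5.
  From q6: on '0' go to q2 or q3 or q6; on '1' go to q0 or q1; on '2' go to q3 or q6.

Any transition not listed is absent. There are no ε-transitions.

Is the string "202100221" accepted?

No

Start in {q0}.
Read '2': q0→∅; now ∅.
The set is empty and remains empty for the remaining 8 symbols.
The final set ∅ contains no accepting state.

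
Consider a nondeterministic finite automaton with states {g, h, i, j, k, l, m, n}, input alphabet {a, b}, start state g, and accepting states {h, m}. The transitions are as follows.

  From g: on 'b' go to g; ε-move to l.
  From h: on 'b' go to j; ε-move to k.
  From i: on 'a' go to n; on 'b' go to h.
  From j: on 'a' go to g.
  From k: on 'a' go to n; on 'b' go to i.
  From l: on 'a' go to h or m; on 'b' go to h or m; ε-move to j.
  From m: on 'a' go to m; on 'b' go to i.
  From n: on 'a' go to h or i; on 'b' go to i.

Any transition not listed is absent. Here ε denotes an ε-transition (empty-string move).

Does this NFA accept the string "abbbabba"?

Start: ε-closure({g}) = {g, j, l}.
Read 'a': g→∅, j→{g}, l→{h, m}; union {g, h, m}; ε-closure = {g, h, j, k, l, m}.
Read 'b': g→{g}, h→{j}, j→∅, k→{i}, l→{h, m}, m→{i}; union {g, h, i, j, m}; ε-closure = {g, h, i, j, k, l, m}.
Read 'b': g→{g}, h→{j}, i→{h}, j→∅, k→{i}, l→{h, m}, m→{i}; union {g, h, i, j, m}; ε-closure = {g, h, i, j, k, l, m}.
Read 'b': g→{g}, h→{j}, i→{h}, j→∅, k→{i}, l→{h, m}, m→{i}; union {g, h, i, j, m}; ε-closure = {g, h, i, j, k, l, m}.
Read 'a': g→∅, h→∅, i→{n}, j→{g}, k→{n}, l→{h, m}, m→{m}; union {g, h, m, n}; ε-closure = {g, h, j, k, l, m, n}.
Read 'b': g→{g}, h→{j}, j→∅, k→{i}, l→{h, m}, m→{i}, n→{i}; union {g, h, i, j, m}; ε-closure = {g, h, i, j, k, l, m}.
Read 'b': g→{g}, h→{j}, i→{h}, j→∅, k→{i}, l→{h, m}, m→{i}; union {g, h, i, j, m}; ε-closure = {g, h, i, j, k, l, m}.
Read 'a': g→∅, h→∅, i→{n}, j→{g}, k→{n}, l→{h, m}, m→{m}; union {g, h, m, n}; ε-closure = {g, h, j, k, l, m, n}.
The final set {g, h, j, k, l, m, n} contains the accepting states h, m.

Yes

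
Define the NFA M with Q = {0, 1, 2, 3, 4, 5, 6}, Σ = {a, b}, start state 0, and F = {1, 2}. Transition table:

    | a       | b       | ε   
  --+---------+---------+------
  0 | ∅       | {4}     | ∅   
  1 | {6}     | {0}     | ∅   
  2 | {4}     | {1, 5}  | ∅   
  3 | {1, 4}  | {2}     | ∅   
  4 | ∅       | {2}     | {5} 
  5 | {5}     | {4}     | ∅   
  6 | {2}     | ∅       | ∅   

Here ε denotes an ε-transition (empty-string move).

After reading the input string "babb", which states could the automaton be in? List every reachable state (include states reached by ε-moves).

{2, 4, 5}

Start in {0}.
Read 'b': 0→{4}; union {4}; ε-closure = {4, 5}.
Read 'a': 4→∅, 5→{5}; now {5}.
Read 'b': 5→{4}; union {4}; ε-closure = {4, 5}.
Read 'b': 4→{2}, 5→{4}; union {2, 4}; ε-closure = {2, 4, 5}.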